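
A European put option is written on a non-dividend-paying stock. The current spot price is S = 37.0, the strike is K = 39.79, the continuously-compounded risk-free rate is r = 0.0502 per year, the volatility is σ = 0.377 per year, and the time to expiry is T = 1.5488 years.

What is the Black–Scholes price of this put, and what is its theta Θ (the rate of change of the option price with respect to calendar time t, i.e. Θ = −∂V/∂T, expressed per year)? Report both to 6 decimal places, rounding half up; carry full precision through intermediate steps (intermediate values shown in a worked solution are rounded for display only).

σ√T = 0.377·√1.5488 = 0.469179
d₁ = (ln(S/K) + (r+σ²/2)T) / (σ√T) = (ln(37.0/39.79) + (0.0502+0.377²/2)·1.5488) / 0.469179 = (-0.072698 + 0.187814) / 0.469179 = 0.245358
d₂ = d₁ − σ√T = 0.245358 − 0.469179 = -0.223822
e^{−rT} = e^{−0.0502·1.5488} = 0.925196
N(−d₁) = 0.403090,  N(−d₂) = 0.588552
Put price V = K·e^{−rT}·N(−d₂) − S·N(−d₁) = 21.666688 − 14.914322 = 6.752366
φ(d₁) = (1/√(2π))·e^{−d₁²/2} = 0.387113
Θ = −S·φ(d₁)·σ/(2√T) + r·K·e^{−rT}·N(−d₂) = −2.169467 + 1.087668 = -1.081800

price = 6.752366
Θ = -1.081800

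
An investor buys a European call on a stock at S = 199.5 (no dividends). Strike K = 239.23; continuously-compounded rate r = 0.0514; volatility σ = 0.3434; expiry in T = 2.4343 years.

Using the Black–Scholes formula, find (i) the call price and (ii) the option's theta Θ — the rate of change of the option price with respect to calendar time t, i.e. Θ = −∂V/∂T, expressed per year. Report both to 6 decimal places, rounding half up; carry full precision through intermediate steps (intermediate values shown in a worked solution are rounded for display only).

price = 37.800184
Θ = -12.489715

σ√T = 0.3434·√2.4343 = 0.535781
d₁ = (ln(S/K) + (r+σ²/2)T) / (σ√T) = (ln(199.5/239.23) + (0.0514+0.3434²/2)·2.4343) / 0.535781 = (-0.181611 + 0.268654) / 0.535781 = 0.162459
d₂ = d₁ − σ√T = 0.162459 − 0.535781 = -0.373322
e^{−rT} = e^{−0.0514·2.4343} = 0.882388
N(d₁) = 0.564528,  N(d₂) = 0.354454
Call price V = S·N(d₁) − K·e^{−rT}·N(d₂) = 112.623300 − 74.823116 = 37.800184
φ(d₁) = (1/√(2π))·e^{−d₁²/2} = 0.393712
Θ = −S·φ(d₁)·σ/(2√T) − r·K·e^{−rT}·N(d₂) = −8.643807 − 3.845908 = -12.489715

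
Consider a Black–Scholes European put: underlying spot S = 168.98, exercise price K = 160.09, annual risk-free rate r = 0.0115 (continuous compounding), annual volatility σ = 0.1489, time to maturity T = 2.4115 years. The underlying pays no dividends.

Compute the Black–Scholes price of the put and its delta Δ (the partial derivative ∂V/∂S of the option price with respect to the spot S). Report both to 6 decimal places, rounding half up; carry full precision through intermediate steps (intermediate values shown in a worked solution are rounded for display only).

σ√T = 0.1489·√2.4115 = 0.231227
d₁ = (ln(S/K) + (r+σ²/2)T) / (σ√T) = (ln(168.98/160.09) + (0.0115+0.1489²/2)·2.4115) / 0.231227 = (0.054044 + 0.054465) / 0.231227 = 0.469277
d₂ = d₁ − σ√T = 0.469277 − 0.231227 = 0.238050
e^{−rT} = e^{−0.0115·2.4115} = 0.972649
N(−d₁) = 0.319436,  N(−d₂) = 0.405921
Put price V = K·e^{−rT}·N(−d₂) − S·N(−d₁) = 63.206537 − 53.978283 = 9.228254
Δ = −N(−d₁) = -0.319436

price = 9.228254
Δ = -0.319436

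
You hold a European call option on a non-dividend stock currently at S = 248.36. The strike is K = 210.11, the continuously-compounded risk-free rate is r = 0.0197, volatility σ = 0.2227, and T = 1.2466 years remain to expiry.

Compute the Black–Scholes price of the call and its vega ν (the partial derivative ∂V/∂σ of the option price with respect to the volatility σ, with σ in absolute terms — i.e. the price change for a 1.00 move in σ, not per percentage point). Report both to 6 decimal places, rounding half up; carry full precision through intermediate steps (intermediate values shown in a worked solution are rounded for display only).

price = 50.406288
ν = 74.068605

σ√T = 0.2227·√1.2466 = 0.248647
d₁ = (ln(S/K) + (r+σ²/2)T) / (σ√T) = (ln(248.36/210.11) + (0.0197+0.2227²/2)·1.2466) / 0.248647 = (0.167248 + 0.055471) / 0.248647 = 0.895722
d₂ = d₁ − σ√T = 0.895722 − 0.248647 = 0.647075
e^{−rT} = e^{−0.0197·1.2466} = 0.975741
N(d₁) = 0.814799,  N(d₂) = 0.741208
Call price V = S·N(d₁) − K·e^{−rT}·N(d₂) = 202.363571 − 151.957283 = 50.406288
φ(d₁) = (1/√(2π))·e^{−d₁²/2} = 0.267109
ν = S·φ(d₁)·√T = 74.068605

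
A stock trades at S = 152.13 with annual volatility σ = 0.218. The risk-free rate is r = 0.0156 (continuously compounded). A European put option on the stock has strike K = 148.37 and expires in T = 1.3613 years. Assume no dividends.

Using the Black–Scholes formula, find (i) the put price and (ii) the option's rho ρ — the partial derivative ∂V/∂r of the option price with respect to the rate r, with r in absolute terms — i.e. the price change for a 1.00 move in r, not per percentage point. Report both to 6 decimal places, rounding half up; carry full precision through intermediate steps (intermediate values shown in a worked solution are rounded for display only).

σ√T = 0.218·√1.3613 = 0.254351
d₁ = (ln(S/K) + (r+σ²/2)T) / (σ√T) = (ln(152.13/148.37) + (0.0156+0.218²/2)·1.3613) / 0.254351 = (0.025026 + 0.053583) / 0.254351 = 0.309060
d₂ = d₁ − σ√T = 0.309060 − 0.254351 = 0.054709
e^{−rT} = e^{−0.0156·1.3613} = 0.978988
N(−d₁) = 0.378638,  N(−d₂) = 0.478185
Put price V = K·e^{−rT}·N(−d₂) − S·N(−d₁) = 69.457527 − 57.602181 = 11.855346
ρ = −K·T·e^{−rT}·N(−d₂) = -94.552532

price = 11.855346
ρ = -94.552532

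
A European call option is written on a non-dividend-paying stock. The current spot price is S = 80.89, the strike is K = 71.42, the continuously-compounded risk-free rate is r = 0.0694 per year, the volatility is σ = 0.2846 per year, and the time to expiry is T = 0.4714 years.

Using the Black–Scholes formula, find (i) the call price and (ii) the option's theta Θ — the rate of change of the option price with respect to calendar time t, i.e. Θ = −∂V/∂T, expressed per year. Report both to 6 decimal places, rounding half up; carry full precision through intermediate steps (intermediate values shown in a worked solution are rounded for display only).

σ√T = 0.2846·√0.4714 = 0.195402
d₁ = (ln(S/K) + (r+σ²/2)T) / (σ√T) = (ln(80.89/71.42) + (0.0694+0.2846²/2)·0.4714) / 0.195402 = (0.124512 + 0.051806) / 0.195402 = 0.902336
d₂ = d₁ − σ√T = 0.902336 − 0.195402 = 0.706933
e^{−rT} = e^{−0.0694·0.4714} = 0.967814
N(d₁) = 0.816561,  N(d₂) = 0.760196
Call price V = S·N(d₁) − K·e^{−rT}·N(d₂) = 66.051594 − 52.545730 = 13.505864
φ(d₁) = (1/√(2π))·e^{−d₁²/2} = 0.265526
Θ = −S·φ(d₁)·σ/(2√T) − r·K·e^{−rT}·N(d₂) = −4.451554 − 3.646674 = -8.098228

price = 13.505864
Θ = -8.098228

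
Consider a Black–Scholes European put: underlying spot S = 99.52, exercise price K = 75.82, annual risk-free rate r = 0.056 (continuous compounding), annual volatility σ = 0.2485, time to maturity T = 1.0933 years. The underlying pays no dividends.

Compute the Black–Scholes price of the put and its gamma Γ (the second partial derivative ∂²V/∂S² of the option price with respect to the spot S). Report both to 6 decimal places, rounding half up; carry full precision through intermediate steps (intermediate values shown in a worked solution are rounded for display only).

price = 1.028417
Γ = 0.005690

σ√T = 0.2485·√1.0933 = 0.259834
d₁ = (ln(S/K) + (r+σ²/2)T) / (σ√T) = (ln(99.52/75.82) + (0.056+0.2485²/2)·1.0933) / 0.259834 = (0.271997 + 0.094982) / 0.259834 = 1.412356
d₂ = d₁ − σ√T = 1.412356 − 0.259834 = 1.152522
e^{−rT} = e^{−0.056·1.0933} = 0.940612
N(−d₁) = 0.078923,  N(−d₂) = 0.124553
Put price V = K·e^{−rT}·N(−d₂) − S·N(−d₁) = 8.882792 − 7.854375 = 1.028417
φ(d₁) = (1/√(2π))·e^{−d₁²/2} = 0.147148
Γ = φ(d₁) / (S·σ·√T) = 0.005690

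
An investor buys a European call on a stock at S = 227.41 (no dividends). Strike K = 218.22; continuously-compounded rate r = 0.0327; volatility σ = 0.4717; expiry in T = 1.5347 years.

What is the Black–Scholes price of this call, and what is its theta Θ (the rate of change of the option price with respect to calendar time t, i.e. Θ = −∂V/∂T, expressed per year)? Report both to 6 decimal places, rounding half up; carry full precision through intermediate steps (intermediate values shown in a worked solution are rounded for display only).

price = 60.514910
Θ = -18.645310

σ√T = 0.4717·√1.5347 = 0.584356
d₁ = (ln(S/K) + (r+σ²/2)T) / (σ√T) = (ln(227.41/218.22) + (0.0327+0.4717²/2)·1.5347) / 0.584356 = (0.041251 + 0.220921) / 0.584356 = 0.448650
d₂ = d₁ − σ√T = 0.448650 − 0.584356 = -0.135706
e^{−rT} = e^{−0.0327·1.5347} = 0.951054
N(d₁) = 0.673158,  N(d₂) = 0.446027
Call price V = S·N(d₁) − K·e^{−rT}·N(d₂) = 153.082869 − 92.567959 = 60.514910
φ(d₁) = (1/√(2π))·e^{−d₁²/2} = 0.360746
Θ = −S·φ(d₁)·σ/(2√T) − r·K·e^{−rT}·N(d₂) = −15.618338 − 3.026972 = -18.645310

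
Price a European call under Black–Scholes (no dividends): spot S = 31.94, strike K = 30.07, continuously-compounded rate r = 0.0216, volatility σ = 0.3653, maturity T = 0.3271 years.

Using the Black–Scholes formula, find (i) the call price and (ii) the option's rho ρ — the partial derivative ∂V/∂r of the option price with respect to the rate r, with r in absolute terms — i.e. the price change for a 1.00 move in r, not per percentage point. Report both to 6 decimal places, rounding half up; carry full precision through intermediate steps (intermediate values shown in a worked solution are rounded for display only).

σ√T = 0.3653·√0.3271 = 0.208925
d₁ = (ln(S/K) + (r+σ²/2)T) / (σ√T) = (ln(31.94/30.07) + (0.0216+0.3653²/2)·0.3271) / 0.208925 = (0.060331 + 0.028890) / 0.208925 = 0.427050
d₂ = d₁ − σ√T = 0.427050 − 0.208925 = 0.218125
e^{−rT} = e^{−0.0216·0.3271} = 0.992960
N(d₁) = 0.665328,  N(d₂) = 0.586334
Call price V = S·N(d₁) − K·e^{−rT}·N(d₂) = 21.250592 − 17.506937 = 3.743654
ρ = K·T·e^{−rT}·N(d₂) = 5.726519

price = 3.743654
ρ = 5.726519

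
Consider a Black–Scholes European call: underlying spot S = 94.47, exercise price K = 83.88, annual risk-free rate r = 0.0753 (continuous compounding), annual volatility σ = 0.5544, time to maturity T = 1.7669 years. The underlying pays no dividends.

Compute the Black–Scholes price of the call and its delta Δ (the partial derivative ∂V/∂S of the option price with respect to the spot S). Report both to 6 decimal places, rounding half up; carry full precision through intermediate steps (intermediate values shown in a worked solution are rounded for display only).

price = 35.979341
Δ = 0.761255

σ√T = 0.5544·√1.7669 = 0.736935
d₁ = (ln(S/K) + (r+σ²/2)T) / (σ√T) = (ln(94.47/83.88) + (0.0753+0.5544²/2)·1.7669) / 0.736935 = (0.118895 + 0.404584) / 0.736935 = 0.710347
d₂ = d₁ − σ√T = 0.710347 − 0.736935 = -0.026588
e^{−rT} = e^{−0.0753·1.7669} = 0.875423
N(d₁) = 0.761255,  N(d₂) = 0.489394
Call price V = S·N(d₁) − K·e^{−rT}·N(d₂) = 71.915797 − 35.936456 = 35.979341
Δ = N(d₁) = 0.761255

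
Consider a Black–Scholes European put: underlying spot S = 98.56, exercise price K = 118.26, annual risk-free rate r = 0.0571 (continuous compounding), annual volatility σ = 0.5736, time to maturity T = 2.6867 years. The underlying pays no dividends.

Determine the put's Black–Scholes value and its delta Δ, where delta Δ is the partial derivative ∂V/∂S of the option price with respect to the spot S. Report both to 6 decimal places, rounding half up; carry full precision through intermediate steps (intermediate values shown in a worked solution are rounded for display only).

σ√T = 0.5736·√2.6867 = 0.940197
d₁ = (ln(S/K) + (r+σ²/2)T) / (σ√T) = (ln(98.56/118.26) + (0.0571+0.5736²/2)·2.6867) / 0.940197 = (-0.182220 + 0.595396) / 0.940197 = 0.439456
d₂ = d₁ − σ√T = 0.439456 − 0.940197 = -0.500740
e^{−rT} = e^{−0.0571·2.6867} = 0.857777
N(−d₁) = 0.330165,  N(−d₂) = 0.691723
Put price V = K·e^{−rT}·N(−d₂) − S·N(−d₁) = 70.168917 − 32.541107 = 37.627810
Δ = −N(−d₁) = -0.330165

price = 37.627810
Δ = -0.330165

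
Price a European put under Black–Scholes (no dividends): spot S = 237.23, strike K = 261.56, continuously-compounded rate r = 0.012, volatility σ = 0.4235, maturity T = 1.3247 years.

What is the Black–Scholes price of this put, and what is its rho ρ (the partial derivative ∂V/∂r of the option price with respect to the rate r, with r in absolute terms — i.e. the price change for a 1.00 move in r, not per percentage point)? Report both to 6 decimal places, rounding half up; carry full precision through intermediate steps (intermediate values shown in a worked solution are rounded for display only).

price = 58.380430
ρ = -224.943704

σ√T = 0.4235·√1.3247 = 0.487430
d₁ = (ln(S/K) + (r+σ²/2)T) / (σ√T) = (ln(237.23/261.56) + (0.012+0.4235²/2)·1.3247) / 0.487430 = (-0.097634 + 0.134690) / 0.487430 = 0.076025
d₂ = d₁ − σ√T = 0.076025 − 0.487430 = -0.411405
e^{−rT} = e^{−0.012·1.3247} = 0.984229
N(−d₁) = 0.469700,  N(−d₂) = 0.659612
Put price V = K·e^{−rT}·N(−d₂) − S·N(−d₁) = 169.807280 − 111.426850 = 58.380430
ρ = −K·T·e^{−rT}·N(−d₂) = -224.943704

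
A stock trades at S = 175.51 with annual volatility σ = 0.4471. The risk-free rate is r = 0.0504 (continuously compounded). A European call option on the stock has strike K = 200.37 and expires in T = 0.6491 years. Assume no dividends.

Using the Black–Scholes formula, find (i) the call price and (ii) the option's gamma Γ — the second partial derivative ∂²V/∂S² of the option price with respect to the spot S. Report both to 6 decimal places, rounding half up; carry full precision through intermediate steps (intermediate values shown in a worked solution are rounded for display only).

price = 18.190244
Γ = 0.006281

σ√T = 0.4471·√0.6491 = 0.360214
d₁ = (ln(S/K) + (r+σ²/2)T) / (σ√T) = (ln(175.51/200.37) + (0.0504+0.4471²/2)·0.6491) / 0.360214 = (-0.132470 + 0.097592) / 0.360214 = -0.096826
d₂ = d₁ − σ√T = -0.096826 − 0.360214 = -0.457040
e^{−rT} = e^{−0.0504·0.6491} = 0.967815
N(d₁) = 0.461432,  N(d₂) = 0.323821
Call price V = S·N(d₁) − K·e^{−rT}·N(d₂) = 80.986001 − 62.795757 = 18.190244
φ(d₁) = (1/√(2π))·e^{−d₁²/2} = 0.397077
Γ = φ(d₁) / (S·σ·√T) = 0.006281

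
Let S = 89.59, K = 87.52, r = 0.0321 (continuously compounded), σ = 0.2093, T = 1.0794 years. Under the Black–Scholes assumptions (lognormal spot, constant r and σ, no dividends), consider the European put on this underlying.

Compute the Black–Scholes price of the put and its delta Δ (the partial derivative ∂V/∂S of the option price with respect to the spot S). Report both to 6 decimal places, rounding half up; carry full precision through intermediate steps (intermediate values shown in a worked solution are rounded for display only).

σ√T = 0.2093·√1.0794 = 0.217451
d₁ = (ln(S/K) + (r+σ²/2)T) / (σ√T) = (ln(89.59/87.52) + (0.0321+0.2093²/2)·1.0794) / 0.217451 = (0.023376 + 0.058291) / 0.217451 = 0.375568
d₂ = d₁ − σ√T = 0.375568 − 0.217451 = 0.158118
e^{−rT} = e^{−0.0321·1.0794} = 0.965945
N(−d₁) = 0.353619,  N(−d₂) = 0.437182
Put price V = K·e^{−rT}·N(−d₂) − S·N(−d₁) = 36.959144 − 31.680727 = 5.278417
Δ = −N(−d₁) = -0.353619

price = 5.278417
Δ = -0.353619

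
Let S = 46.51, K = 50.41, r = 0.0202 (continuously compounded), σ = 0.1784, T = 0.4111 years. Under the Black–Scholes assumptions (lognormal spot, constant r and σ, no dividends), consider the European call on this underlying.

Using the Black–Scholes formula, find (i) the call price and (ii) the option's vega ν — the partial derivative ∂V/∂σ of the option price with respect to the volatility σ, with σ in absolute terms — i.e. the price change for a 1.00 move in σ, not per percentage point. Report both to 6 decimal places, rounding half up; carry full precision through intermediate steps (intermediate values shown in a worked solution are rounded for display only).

price = 0.883010
ν = 10.088895

σ√T = 0.1784·√0.4111 = 0.114385
d₁ = (ln(S/K) + (r+σ²/2)T) / (σ√T) = (ln(46.51/50.41) + (0.0202+0.1784²/2)·0.4111) / 0.114385 = (-0.080522 + 0.014846) / 0.114385 = -0.574167
d₂ = d₁ − σ√T = -0.574167 − 0.114385 = -0.688552
e^{−rT} = e^{−0.0202·0.4111} = 0.991730
N(d₁) = 0.282927,  N(d₂) = 0.245553
Call price V = S·N(d₁) − K·e^{−rT}·N(d₂) = 13.158948 − 12.275938 = 0.883010
φ(d₁) = (1/√(2π))·e^{−d₁²/2} = 0.338317
ν = S·φ(d₁)·√T = 10.088895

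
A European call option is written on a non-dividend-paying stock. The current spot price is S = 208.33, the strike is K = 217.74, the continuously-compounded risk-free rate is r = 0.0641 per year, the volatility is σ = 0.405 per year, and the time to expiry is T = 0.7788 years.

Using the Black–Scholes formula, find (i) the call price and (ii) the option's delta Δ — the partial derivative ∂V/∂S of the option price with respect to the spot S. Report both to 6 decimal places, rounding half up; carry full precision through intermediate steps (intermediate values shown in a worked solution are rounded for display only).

price = 30.063311
Δ = 0.577215

σ√T = 0.405·√0.7788 = 0.357411
d₁ = (ln(S/K) + (r+σ²/2)T) / (σ√T) = (ln(208.33/217.74) + (0.0641+0.405²/2)·0.7788) / 0.357411 = (-0.044178 + 0.113792) / 0.357411 = 0.194773
d₂ = d₁ − σ√T = 0.194773 − 0.357411 = -0.162638
e^{−rT} = e^{−0.0641·0.7788} = 0.951304
N(d₁) = 0.577215,  N(d₂) = 0.435402
Call price V = S·N(d₁) − K·e^{−rT}·N(d₂) = 120.251146 − 90.187835 = 30.063311
Δ = N(d₁) = 0.577215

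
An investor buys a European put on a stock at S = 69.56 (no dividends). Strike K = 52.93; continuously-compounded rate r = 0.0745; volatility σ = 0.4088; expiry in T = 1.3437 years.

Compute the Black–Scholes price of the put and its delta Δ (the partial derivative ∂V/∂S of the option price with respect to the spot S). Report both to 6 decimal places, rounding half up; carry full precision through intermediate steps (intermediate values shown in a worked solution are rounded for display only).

σ√T = 0.4088·√1.3437 = 0.473873
d₁ = (ln(S/K) + (r+σ²/2)T) / (σ√T) = (ln(69.56/52.93) + (0.0745+0.4088²/2)·1.3437) / 0.473873 = (0.273219 + 0.212384) / 0.473873 = 1.024753
d₂ = d₁ − σ√T = 1.024753 − 0.473873 = 0.550880
e^{−rT} = e^{−0.0745·1.3437} = 0.904742
N(−d₁) = 0.152740,  N(−d₂) = 0.290858
Put price V = K·e^{−rT}·N(−d₂) − S·N(−d₁) = 13.928602 − 10.624584 = 3.304018
Δ = −N(−d₁) = -0.152740

price = 3.304018
Δ = -0.152740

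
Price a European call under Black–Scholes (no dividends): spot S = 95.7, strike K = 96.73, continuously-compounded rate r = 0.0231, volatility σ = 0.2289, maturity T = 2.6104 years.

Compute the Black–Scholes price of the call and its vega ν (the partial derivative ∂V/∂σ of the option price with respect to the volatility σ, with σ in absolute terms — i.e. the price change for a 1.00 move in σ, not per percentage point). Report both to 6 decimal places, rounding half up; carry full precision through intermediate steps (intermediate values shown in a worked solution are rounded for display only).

price = 16.136666
ν = 58.624088

σ√T = 0.2289·√2.6104 = 0.369828
d₁ = (ln(S/K) + (r+σ²/2)T) / (σ√T) = (ln(95.7/96.73) + (0.0231+0.2289²/2)·2.6104) / 0.369828 = (-0.010705 + 0.128686) / 0.369828 = 0.319017
d₂ = d₁ − σ√T = 0.319017 − 0.369828 = -0.050811
e^{−rT} = e^{−0.0231·2.6104} = 0.941482
N(d₁) = 0.625143,  N(d₂) = 0.479738
Call price V = S·N(d₁) − K·e^{−rT}·N(d₂) = 59.826192 − 43.689526 = 16.136666
φ(d₁) = (1/√(2π))·e^{−d₁²/2} = 0.379150
ν = S·φ(d₁)·√T = 58.624088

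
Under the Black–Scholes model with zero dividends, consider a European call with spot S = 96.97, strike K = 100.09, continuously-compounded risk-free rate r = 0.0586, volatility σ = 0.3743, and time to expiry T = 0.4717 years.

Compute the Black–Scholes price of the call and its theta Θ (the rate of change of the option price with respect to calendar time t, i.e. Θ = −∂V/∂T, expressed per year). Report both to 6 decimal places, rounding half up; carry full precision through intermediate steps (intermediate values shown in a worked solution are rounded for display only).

σ√T = 0.3743·√0.4717 = 0.257071
d₁ = (ln(S/K) + (r+σ²/2)T) / (σ√T) = (ln(96.97/100.09) + (0.0586+0.3743²/2)·0.4717) / 0.257071 = (-0.031668 + 0.060684) / 0.257071 = 0.112872
d₂ = d₁ − σ√T = 0.112872 − 0.257071 = -0.144198
e^{−rT} = e^{−0.0586·0.4717} = 0.972737
N(d₁) = 0.544934,  N(d₂) = 0.442672
Call price V = S·N(d₁) − K·e^{−rT}·N(d₂) = 52.842263 − 43.099083 = 9.743180
φ(d₁) = (1/√(2π))·e^{−d₁²/2} = 0.396409
Θ = −S·φ(d₁)·σ/(2√T) − r·K·e^{−rT}·N(d₂) = −10.474610 − 2.525606 = -13.000216

price = 9.743180
Θ = -13.000216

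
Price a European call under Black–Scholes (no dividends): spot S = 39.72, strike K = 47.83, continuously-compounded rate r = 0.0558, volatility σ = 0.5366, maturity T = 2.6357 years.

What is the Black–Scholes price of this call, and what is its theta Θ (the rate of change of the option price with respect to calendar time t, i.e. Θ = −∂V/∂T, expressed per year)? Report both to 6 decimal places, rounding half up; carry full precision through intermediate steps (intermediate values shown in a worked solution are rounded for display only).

σ√T = 0.5366·√2.6357 = 0.871161
d₁ = (ln(S/K) + (r+σ²/2)T) / (σ√T) = (ln(39.72/47.83) + (0.0558+0.5366²/2)·2.6357) / 0.871161 = (-0.185798 + 0.526533) / 0.871161 = 0.391127
d₂ = d₁ − σ√T = 0.391127 − 0.871161 = -0.480034
e^{−rT} = e^{−0.0558·2.6357} = 0.863232
N(d₁) = 0.652148,  N(d₂) = 0.315602
Call price V = S·N(d₁) − K·e^{−rT}·N(d₂) = 25.903335 − 13.030675 = 12.872660
φ(d₁) = (1/√(2π))·e^{−d₁²/2} = 0.369565
Θ = −S·φ(d₁)·σ/(2√T) − r·K·e^{−rT}·N(d₂) = −2.425899 − 0.727112 = -3.153011

price = 12.872660
Θ = -3.153011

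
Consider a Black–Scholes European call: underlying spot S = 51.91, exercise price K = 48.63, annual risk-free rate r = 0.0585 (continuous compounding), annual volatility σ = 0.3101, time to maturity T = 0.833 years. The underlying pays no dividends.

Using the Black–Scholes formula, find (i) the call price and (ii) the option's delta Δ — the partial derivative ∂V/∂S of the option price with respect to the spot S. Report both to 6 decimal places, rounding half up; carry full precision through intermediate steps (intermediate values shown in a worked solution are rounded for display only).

price = 8.762314
Δ = 0.706885

σ√T = 0.3101·√0.833 = 0.283025
d₁ = (ln(S/K) + (r+σ²/2)T) / (σ√T) = (ln(51.91/48.63) + (0.0585+0.3101²/2)·0.833) / 0.283025 = (0.065271 + 0.088782) / 0.283025 = 0.544309
d₂ = d₁ − σ√T = 0.544309 − 0.283025 = 0.261284
e^{−rT} = e^{−0.0585·0.833} = 0.952438
N(d₁) = 0.706885,  N(d₂) = 0.603063
Call price V = S·N(d₁) − K·e^{−rT}·N(d₂) = 36.694426 − 27.932112 = 8.762314
Δ = N(d₁) = 0.706885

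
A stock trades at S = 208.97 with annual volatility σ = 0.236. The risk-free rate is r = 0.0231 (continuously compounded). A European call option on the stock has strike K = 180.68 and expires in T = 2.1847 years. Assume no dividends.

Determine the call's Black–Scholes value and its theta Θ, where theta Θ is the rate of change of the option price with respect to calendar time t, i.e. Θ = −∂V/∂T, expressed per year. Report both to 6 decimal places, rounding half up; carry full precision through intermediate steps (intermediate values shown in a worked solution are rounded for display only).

σ√T = 0.236·√2.1847 = 0.348825
d₁ = (ln(S/K) + (r+σ²/2)T) / (σ√T) = (ln(208.97/180.68) + (0.0231+0.236²/2)·2.1847) / 0.348825 = (0.145463 + 0.111306) / 0.348825 = 0.736097
d₂ = d₁ − σ√T = 0.736097 − 0.348825 = 0.387272
e^{−rT} = e^{−0.0231·2.1847} = 0.950786
N(d₁) = 0.769164,  N(d₂) = 0.650723
Call price V = S·N(d₁) − K·e^{−rT}·N(d₂) = 160.732248 − 111.786302 = 48.945946
φ(d₁) = (1/√(2π))·e^{−d₁²/2} = 0.304264
Θ = −S·φ(d₁)·σ/(2√T) − r·K·e^{−rT}·N(d₂) = −5.075996 − 2.582264 = -7.658259

price = 48.945946
Θ = -7.658259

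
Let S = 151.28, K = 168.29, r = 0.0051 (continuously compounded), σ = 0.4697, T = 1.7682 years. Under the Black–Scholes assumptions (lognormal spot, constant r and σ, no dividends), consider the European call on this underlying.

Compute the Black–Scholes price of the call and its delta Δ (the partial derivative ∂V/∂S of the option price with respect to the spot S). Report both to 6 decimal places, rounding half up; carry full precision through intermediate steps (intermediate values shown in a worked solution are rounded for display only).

σ√T = 0.4697·√1.7682 = 0.624577
d₁ = (ln(S/K) + (r+σ²/2)T) / (σ√T) = (ln(151.28/168.29) + (0.0051+0.4697²/2)·1.7682) / 0.624577 = (-0.106556 + 0.204066) / 0.624577 = 0.156122
d₂ = d₁ − σ√T = 0.156122 − 0.624577 = -0.468456
e^{−rT} = e^{−0.0051·1.7682} = 0.991023
N(d₁) = 0.562031,  N(d₂) = 0.319729
Call price V = S·N(d₁) − K·e^{−rT}·N(d₂) = 85.024112 − 53.324208 = 31.699904
Δ = N(d₁) = 0.562031

price = 31.699904
Δ = 0.562031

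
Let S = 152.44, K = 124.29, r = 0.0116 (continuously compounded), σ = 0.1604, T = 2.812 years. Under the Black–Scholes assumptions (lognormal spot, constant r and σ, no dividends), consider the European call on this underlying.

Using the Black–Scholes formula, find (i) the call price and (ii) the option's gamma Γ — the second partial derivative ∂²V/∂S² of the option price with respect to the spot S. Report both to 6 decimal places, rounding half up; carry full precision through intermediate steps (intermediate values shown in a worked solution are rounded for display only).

price = 35.910320
Γ = 0.005814

σ√T = 0.1604·√2.812 = 0.268975
d₁ = (ln(S/K) + (r+σ²/2)T) / (σ√T) = (ln(152.44/124.29) + (0.0116+0.1604²/2)·2.812) / 0.268975 = (0.204154 + 0.068793) / 0.268975 = 1.014765
d₂ = d₁ − σ√T = 1.014765 − 0.268975 = 0.745790
e^{−rT} = e^{−0.0116·2.812} = 0.967907
N(d₁) = 0.844891,  N(d₂) = 0.772103
Call price V = S·N(d₁) − K·e^{−rT}·N(d₂) = 128.795200 − 92.884880 = 35.910320
φ(d₁) = (1/√(2π))·e^{−d₁²/2} = 0.238398
Γ = φ(d₁) / (S·σ·√T) = 0.005814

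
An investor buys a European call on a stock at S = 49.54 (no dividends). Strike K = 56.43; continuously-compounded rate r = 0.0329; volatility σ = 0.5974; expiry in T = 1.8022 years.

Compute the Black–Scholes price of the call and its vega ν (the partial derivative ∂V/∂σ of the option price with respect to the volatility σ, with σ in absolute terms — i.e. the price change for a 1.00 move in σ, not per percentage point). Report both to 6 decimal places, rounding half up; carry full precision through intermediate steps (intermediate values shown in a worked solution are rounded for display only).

price = 14.241228
ν = 25.267058

σ√T = 0.5974·√1.8022 = 0.801986
d₁ = (ln(S/K) + (r+σ²/2)T) / (σ√T) = (ln(49.54/56.43) + (0.0329+0.5974²/2)·1.8022) / 0.801986 = (-0.130221 + 0.380883) / 0.801986 = 0.312552
d₂ = d₁ − σ√T = 0.312552 − 0.801986 = -0.489434
e^{−rT} = e^{−0.0329·1.8022} = 0.942431
N(d₁) = 0.622690,  N(d₂) = 0.312267
Call price V = S·N(d₁) − K·e^{−rT}·N(d₂) = 30.848042 − 16.606815 = 14.241228
φ(d₁) = (1/√(2π))·e^{−d₁²/2} = 0.379924
ν = S·φ(d₁)·√T = 25.267058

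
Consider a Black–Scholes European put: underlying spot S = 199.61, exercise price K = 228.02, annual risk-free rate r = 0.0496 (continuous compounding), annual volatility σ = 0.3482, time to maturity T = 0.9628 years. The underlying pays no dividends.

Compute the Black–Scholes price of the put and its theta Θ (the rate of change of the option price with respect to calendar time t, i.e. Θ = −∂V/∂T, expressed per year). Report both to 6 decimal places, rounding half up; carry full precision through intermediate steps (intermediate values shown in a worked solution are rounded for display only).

price = 38.037820
Θ = -6.937307

σ√T = 0.3482·√0.9628 = 0.341662
d₁ = (ln(S/K) + (r+σ²/2)T) / (σ√T) = (ln(199.61/228.02) + (0.0496+0.3482²/2)·0.9628) / 0.341662 = (-0.133068 + 0.106121) / 0.341662 = -0.078869
d₂ = d₁ − σ√T = -0.078869 − 0.341662 = -0.420531
e^{−rT} = e^{−0.0496·0.9628} = 0.953367
N(−d₁) = 0.531432,  N(−d₂) = 0.662951
Put price V = K·e^{−rT}·N(−d₂) − S·N(−d₁) = 144.116870 − 106.079050 = 38.037820
φ(d₁) = (1/√(2π))·e^{−d₁²/2} = 0.397703
Θ = −S·φ(d₁)·σ/(2√T) + r·K·e^{−rT}·N(−d₂) = −14.085503 + 7.148197 = -6.937307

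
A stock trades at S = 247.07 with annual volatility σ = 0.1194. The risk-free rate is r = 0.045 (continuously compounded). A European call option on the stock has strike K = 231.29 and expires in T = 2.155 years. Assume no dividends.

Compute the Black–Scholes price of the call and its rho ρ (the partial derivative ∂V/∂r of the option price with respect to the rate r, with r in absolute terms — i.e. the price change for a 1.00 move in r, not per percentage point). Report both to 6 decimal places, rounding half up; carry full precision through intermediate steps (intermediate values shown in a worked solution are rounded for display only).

price = 40.941723
ρ = 361.960336

σ√T = 0.1194·√2.155 = 0.175278
d₁ = (ln(S/K) + (r+σ²/2)T) / (σ√T) = (ln(247.07/231.29) + (0.045+0.1194²/2)·2.155) / 0.175278 = (0.065999 + 0.112336) / 0.175278 = 1.017443
d₂ = d₁ − σ√T = 1.017443 − 0.175278 = 0.842165
e^{−rT} = e^{−0.045·2.155} = 0.907579
N(d₁) = 0.845529,  N(d₂) = 0.800152
Call price V = S·N(d₁) − K·e^{−rT}·N(d₂) = 208.904755 − 167.963033 = 40.941723
ρ = K·T·e^{−rT}·N(d₂) = 361.960336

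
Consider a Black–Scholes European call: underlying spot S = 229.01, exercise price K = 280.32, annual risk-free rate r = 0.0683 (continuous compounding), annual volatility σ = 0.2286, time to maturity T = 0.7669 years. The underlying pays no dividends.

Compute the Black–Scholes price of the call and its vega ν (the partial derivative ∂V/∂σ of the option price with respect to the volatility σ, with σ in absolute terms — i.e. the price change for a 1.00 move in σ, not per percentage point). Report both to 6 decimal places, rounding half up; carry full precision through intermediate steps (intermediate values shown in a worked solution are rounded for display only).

price = 6.482330
ν = 64.851269

σ√T = 0.2286·√0.7669 = 0.200191
d₁ = (ln(S/K) + (r+σ²/2)T) / (σ√T) = (ln(229.01/280.32) + (0.0683+0.2286²/2)·0.7669) / 0.200191 = (-0.202166 + 0.072418) / 0.200191 = -0.648122
d₂ = d₁ − σ√T = -0.648122 − 0.200191 = -0.848314
e^{−rT} = e^{−0.0683·0.7669} = 0.948969
N(d₁) = 0.258453,  N(d₂) = 0.198132
Call price V = S·N(d₁) − K·e^{−rT}·N(d₂) = 59.188309 − 52.705979 = 6.482330
φ(d₁) = (1/√(2π))·e^{−d₁²/2} = 0.323366
ν = S·φ(d₁)·√T = 64.851269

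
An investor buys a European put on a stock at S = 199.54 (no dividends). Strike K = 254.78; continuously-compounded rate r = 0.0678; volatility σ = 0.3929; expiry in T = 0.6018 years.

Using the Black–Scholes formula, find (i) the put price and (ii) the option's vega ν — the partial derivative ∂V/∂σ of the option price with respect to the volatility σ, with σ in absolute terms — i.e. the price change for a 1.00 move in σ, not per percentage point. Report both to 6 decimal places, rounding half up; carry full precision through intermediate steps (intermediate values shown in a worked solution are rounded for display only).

σ√T = 0.3929·√0.6018 = 0.304795
d₁ = (ln(S/K) + (r+σ²/2)T) / (σ√T) = (ln(199.54/254.78) + (0.0678+0.3929²/2)·0.6018) / 0.304795 = (-0.244386 + 0.087252) / 0.304795 = -0.515538
d₂ = d₁ − σ√T = -0.515538 − 0.304795 = -0.820334
e^{−rT} = e^{−0.0678·0.6018} = 0.960019
N(−d₁) = 0.696912,  N(−d₂) = 0.793987
Put price V = K·e^{−rT}·N(−d₂) − S·N(−d₁) = 194.204204 − 139.061733 = 55.142472
φ(d₁) = (1/√(2π))·e^{−d₁²/2} = 0.349298
ν = S·φ(d₁)·√T = 54.069553

price = 55.142472
ν = 54.069553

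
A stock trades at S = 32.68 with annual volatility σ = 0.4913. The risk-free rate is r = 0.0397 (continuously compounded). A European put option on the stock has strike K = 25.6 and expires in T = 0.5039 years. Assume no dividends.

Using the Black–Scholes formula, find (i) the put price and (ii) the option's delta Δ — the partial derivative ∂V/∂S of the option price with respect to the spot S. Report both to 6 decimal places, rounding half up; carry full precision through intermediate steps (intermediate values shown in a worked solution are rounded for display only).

σ√T = 0.4913·√0.5039 = 0.348754
d₁ = (ln(S/K) + (r+σ²/2)T) / (σ√T) = (ln(32.68/25.6) + (0.0397+0.4913²/2)·0.5039) / 0.348754 = (0.244171 + 0.080819) / 0.348754 = 0.931862
d₂ = d₁ − σ√T = 0.931862 − 0.348754 = 0.583108
e^{−rT} = e^{−0.0397·0.5039} = 0.980194
N(−d₁) = 0.175704,  N(−d₂) = 0.279910
Put price V = K·e^{−rT}·N(−d₂) − S·N(−d₁) = 7.023779 − 5.742006 = 1.281773
Δ = −N(−d₁) = -0.175704

price = 1.281773
Δ = -0.175704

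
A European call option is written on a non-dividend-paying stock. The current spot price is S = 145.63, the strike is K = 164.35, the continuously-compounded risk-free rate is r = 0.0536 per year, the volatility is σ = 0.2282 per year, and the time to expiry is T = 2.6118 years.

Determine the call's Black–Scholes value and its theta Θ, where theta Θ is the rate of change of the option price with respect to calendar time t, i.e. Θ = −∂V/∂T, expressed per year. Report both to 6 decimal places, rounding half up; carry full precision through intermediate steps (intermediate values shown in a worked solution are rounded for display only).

σ√T = 0.2282·√2.6118 = 0.368795
d₁ = (ln(S/K) + (r+σ²/2)T) / (σ√T) = (ln(145.63/164.35) + (0.0536+0.2282²/2)·2.6118) / 0.368795 = (-0.120929 + 0.207998) / 0.368795 = 0.236089
d₂ = d₁ − σ√T = 0.236089 − 0.368795 = -0.132707
e^{−rT} = e^{−0.0536·2.6118} = 0.869365
N(d₁) = 0.593318,  N(d₂) = 0.447213
Call price V = S·N(d₁) − K·e^{−rT}·N(d₂) = 86.404904 − 63.897778 = 22.507125
φ(d₁) = (1/√(2π))·e^{−d₁²/2} = 0.387978
Θ = −S·φ(d₁)·σ/(2√T) − r·K·e^{−rT}·N(d₂) = −3.989085 − 3.424921 = -7.414006

price = 22.507125
Θ = -7.414006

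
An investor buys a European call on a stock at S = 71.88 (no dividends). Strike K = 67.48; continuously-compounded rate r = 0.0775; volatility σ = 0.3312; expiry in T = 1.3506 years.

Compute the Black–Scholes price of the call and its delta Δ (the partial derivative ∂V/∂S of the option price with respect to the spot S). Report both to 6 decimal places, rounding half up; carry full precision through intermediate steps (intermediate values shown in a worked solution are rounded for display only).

σ√T = 0.3312·√1.3506 = 0.384905
d₁ = (ln(S/K) + (r+σ²/2)T) / (σ√T) = (ln(71.88/67.48) + (0.0775+0.3312²/2)·1.3506) / 0.384905 = (0.063167 + 0.178747) / 0.384905 = 0.628504
d₂ = d₁ − σ√T = 0.628504 − 0.384905 = 0.243599
e^{−rT} = e^{−0.0775·1.3506} = 0.900620
N(d₁) = 0.735163,  N(d₂) = 0.596229
Call price V = S·N(d₁) − K·e^{−rT}·N(d₂) = 52.843515 − 36.235145 = 16.608370
Δ = N(d₁) = 0.735163

price = 16.608370
Δ = 0.735163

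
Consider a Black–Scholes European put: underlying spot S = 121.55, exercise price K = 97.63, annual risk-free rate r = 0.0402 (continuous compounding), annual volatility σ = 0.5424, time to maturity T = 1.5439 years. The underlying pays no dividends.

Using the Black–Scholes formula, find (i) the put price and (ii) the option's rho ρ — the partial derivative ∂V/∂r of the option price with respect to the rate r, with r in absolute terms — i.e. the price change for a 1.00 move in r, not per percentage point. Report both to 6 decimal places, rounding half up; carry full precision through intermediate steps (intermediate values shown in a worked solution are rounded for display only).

σ√T = 0.5424·√1.5439 = 0.673952
d₁ = (ln(S/K) + (r+σ²/2)T) / (σ√T) = (ln(121.55/97.63) + (0.0402+0.5424²/2)·1.5439) / 0.673952 = (0.219141 + 0.289171) / 0.673952 = 0.754225
d₂ = d₁ − σ√T = 0.754225 − 0.673952 = 0.080272
e^{−rT} = e^{−0.0402·1.5439} = 0.939822
N(−d₁) = 0.225357,  N(−d₂) = 0.468010
Put price V = K·e^{−rT}·N(−d₂) − S·N(−d₁) = 42.942207 − 27.392161 = 15.550046
ρ = −K·T·e^{−rT}·N(−d₂) = -66.298473

price = 15.550046
ρ = -66.298473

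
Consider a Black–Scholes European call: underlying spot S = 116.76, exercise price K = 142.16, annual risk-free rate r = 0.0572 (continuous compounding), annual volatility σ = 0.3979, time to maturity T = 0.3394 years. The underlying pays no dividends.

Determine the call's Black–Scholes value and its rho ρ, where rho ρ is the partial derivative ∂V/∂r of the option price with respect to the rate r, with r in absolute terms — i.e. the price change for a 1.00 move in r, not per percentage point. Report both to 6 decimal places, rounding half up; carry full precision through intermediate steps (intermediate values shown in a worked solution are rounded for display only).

σ√T = 0.3979·√0.3394 = 0.231809
d₁ = (ln(S/K) + (r+σ²/2)T) / (σ√T) = (ln(116.76/142.16) + (0.0572+0.3979²/2)·0.3394) / 0.231809 = (-0.196833 + 0.046281) / 0.231809 = -0.649463
d₂ = d₁ − σ√T = -0.649463 − 0.231809 = -0.881272
e^{−rT} = e^{−0.0572·0.3394} = 0.980774
N(d₁) = 0.258019,  N(d₂) = 0.189085
Call price V = S·N(d₁) − K·e^{−rT}·N(d₂) = 30.126352 − 26.363548 = 3.762804
ρ = K·T·e^{−rT}·N(d₂) = 8.947788

price = 3.762804
ρ = 8.947788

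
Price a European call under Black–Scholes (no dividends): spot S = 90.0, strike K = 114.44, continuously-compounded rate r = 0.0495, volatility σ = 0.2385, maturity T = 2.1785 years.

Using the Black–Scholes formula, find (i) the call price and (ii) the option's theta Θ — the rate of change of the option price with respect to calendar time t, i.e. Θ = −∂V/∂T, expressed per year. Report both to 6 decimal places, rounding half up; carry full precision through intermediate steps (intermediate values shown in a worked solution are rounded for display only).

σ√T = 0.2385·√2.1785 = 0.352020
d₁ = (ln(S/K) + (r+σ²/2)T) / (σ√T) = (ln(90.0/114.44) + (0.0495+0.2385²/2)·2.1785) / 0.352020 = (-0.240241 + 0.169795) / 0.352020 = -0.200120
d₂ = d₁ − σ√T = -0.200120 − 0.352020 = -0.552140
e^{−rT} = e^{−0.0495·2.1785} = 0.897775
N(d₁) = 0.420693,  N(d₂) = 0.290426
Call price V = S·N(d₁) − K·e^{−rT}·N(d₂) = 37.862399 − 29.838790 = 8.023609
φ(d₁) = (1/√(2π))·e^{−d₁²/2} = 0.391033
Θ = −S·φ(d₁)·σ/(2√T) − r·K·e^{−rT}·N(d₂) = −2.843386 − 1.477020 = -4.320406

price = 8.023609
Θ = -4.320406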